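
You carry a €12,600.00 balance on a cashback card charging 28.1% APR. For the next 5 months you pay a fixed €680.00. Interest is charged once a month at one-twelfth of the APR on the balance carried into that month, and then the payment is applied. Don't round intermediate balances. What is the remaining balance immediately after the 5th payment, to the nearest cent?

€10,582.97

Monthly rate r = 28.1%/12 = 2.34167% = 0.0234167.
Each month: B ← B·(1+r) − €680.00.
Month 1: interest €295.05; balance after payment €12,215.05.
Month 2: interest €286.04; balance after payment €11,821.09.
Month 3: interest €276.81; balance after payment €11,417.90.
Month 4: interest €267.37; balance after payment €11,005.27.
Month 5: interest €257.71; balance after payment €10,582.97.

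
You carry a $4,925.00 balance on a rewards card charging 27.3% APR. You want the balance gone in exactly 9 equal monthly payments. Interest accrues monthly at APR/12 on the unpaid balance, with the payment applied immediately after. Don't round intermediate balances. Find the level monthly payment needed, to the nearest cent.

$611.33

Monthly rate r = 27.3%/12 = 2.275% = 0.02275.
Level-payment amortization: P = B₀·r / (1 − (1+r)^(−n)) = 4925.00·0.02275 / (1 − 1.02275^(−9)).
Denominator 1 − (1+r)^(−9) = 0.183277338.
P = 112.044 / 0.183277338 ≈ 611.33.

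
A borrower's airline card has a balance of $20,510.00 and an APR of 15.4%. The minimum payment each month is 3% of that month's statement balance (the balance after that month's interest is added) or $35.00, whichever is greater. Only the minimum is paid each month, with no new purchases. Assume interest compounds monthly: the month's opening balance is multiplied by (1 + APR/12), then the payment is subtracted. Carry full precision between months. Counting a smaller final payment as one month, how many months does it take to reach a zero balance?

Monthly rate r = 15.4%/12 = 1.28333% = 0.0128333.
While 3% of the post-interest balance exceeds $35.00, each month B ← (B·(1+r))·(1 − 0.03), i.e. B shrinks by the factor (1+r)·0.97 = 0.98245.
This holds for months 1–163. Entering month 164 the balance is $1,144.06; 3% of the post-interest balance is now below $35.00, so the flat $35.00 minimum applies from here.
From month 164 a fixed $35.00 at rate r clears $1,144.06 in 43 more payments. Total: 163 + 43 = 206 months.

206 months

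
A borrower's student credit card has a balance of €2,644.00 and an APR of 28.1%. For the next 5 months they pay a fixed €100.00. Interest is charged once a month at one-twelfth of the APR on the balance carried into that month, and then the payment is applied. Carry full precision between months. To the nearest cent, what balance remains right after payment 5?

Monthly rate r = 28.1%/12 = 2.34167% = 0.0234167.
Each month: B ← B·(1+r) − €100.00.
Month 1: interest €61.91; balance after payment €2,605.91.
Month 2: interest €61.02; balance after payment €2,566.94.
Month 3: interest €60.11; balance after payment €2,527.04.
Month 4: interest €59.17; balance after payment €2,486.22.
Month 5: interest €58.22; balance after payment €2,444.44.

€2,444.44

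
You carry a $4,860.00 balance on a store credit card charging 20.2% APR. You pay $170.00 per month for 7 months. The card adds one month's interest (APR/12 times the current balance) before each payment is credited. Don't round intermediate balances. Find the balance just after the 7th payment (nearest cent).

$4,210.61

Monthly rate r = 20.2%/12 = 1.68333% = 0.0168333.
Each month: B ← B·(1+r) − $170.00.
Month 1: interest $81.81; balance after payment $4,771.81.
Month 2: interest $80.33; balance after payment $4,682.14.
Month 3: interest $78.82; balance after payment $4,590.95.
Month 4: interest $77.28; balance after payment $4,498.23.
Month 5: interest $75.72; balance after payment $4,403.95.
Month 6: interest $74.13; balance after payment $4,308.09.
Month 7: interest $72.52; balance after payment $4,210.61.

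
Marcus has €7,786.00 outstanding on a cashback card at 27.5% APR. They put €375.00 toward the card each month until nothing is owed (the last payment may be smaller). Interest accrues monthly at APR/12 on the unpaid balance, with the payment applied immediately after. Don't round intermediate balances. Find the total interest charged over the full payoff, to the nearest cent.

Monthly rate r = 27.5%/12 = 2.29167% = 0.0229167.
Payoff takes n = ⌈−ln(1 − rB₀/P)/ln(1+r)⌉ = ⌈28.507⌉ = 29 payments; the last is €191.04.
Total paid = 28·€375.00 + €191.04 = €10,691.04.
Total interest = total paid − principal = €10,691.04 − €7,786.00 = €2,905.04.

€2,905.04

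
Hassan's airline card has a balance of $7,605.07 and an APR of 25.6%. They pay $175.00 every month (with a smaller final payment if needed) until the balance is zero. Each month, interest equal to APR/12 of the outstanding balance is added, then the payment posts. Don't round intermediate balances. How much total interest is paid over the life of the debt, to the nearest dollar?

Monthly rate r = 25.6%/12 = 2.13333% = 0.0213333.
Payoff takes n = ⌈−ln(1 − rB₀/P)/ln(1+r)⌉ = ⌈124.051⌉ = 125 payments; the last is $9.01.
Total paid = 124·$175.00 + $9.01 = $21,709.01.
Total interest = total paid − principal = $21,709.01 − $7,605.07 = $14,103.94.

$14,104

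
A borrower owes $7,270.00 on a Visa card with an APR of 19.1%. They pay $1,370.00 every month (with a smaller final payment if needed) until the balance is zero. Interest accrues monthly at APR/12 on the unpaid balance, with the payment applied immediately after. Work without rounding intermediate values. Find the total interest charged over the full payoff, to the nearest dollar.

$388

Monthly rate r = 19.1%/12 = 1.59167% = 0.0159167.
Payoff takes n = ⌈−ln(1 − rB₀/P)/ln(1+r)⌉ = ⌈5.588⌉ = 6 payments; the last is $808.39.
Total paid = 5·$1,370.00 + $808.39 = $7,658.39.
Total interest = total paid − principal = $7,658.39 − $7,270.00 = $388.39.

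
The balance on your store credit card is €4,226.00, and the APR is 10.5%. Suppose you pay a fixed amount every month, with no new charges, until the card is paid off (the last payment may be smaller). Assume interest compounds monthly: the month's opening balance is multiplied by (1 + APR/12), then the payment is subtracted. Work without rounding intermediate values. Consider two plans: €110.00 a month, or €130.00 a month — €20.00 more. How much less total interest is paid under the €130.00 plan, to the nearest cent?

€178.75

Monthly rate r = 10.5%/12 = 0.875% = 0.00875.
At €110.00/mo: n = ⌈−ln(1 − rB₀/P)/ln(1+r)⌉ = 48 payments (last €3.19); total interest = total paid − €4,226.00 = €947.19.
At €130.00/mo: 39 payments (last €54.44); total interest €768.44.
Interest saved = €947.19 − €768.44 = €178.75.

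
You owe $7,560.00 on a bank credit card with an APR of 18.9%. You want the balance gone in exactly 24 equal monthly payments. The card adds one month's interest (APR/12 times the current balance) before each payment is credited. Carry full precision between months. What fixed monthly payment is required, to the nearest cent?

Monthly rate r = 18.9%/12 = 1.575% = 0.01575.
Level-payment amortization: P = B₀·r / (1 − (1+r)^(−n)) = 7560.00·0.01575 / (1 − 1.01575^(−24)).
Denominator 1 − (1+r)^(−24) = 0.312747931.
P = 119.07 / 0.312747931 ≈ 380.72.

$380.72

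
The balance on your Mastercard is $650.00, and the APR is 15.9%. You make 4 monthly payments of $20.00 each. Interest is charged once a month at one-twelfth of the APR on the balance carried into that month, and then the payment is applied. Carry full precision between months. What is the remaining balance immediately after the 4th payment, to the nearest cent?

Monthly rate r = 15.9%/12 = 1.325% = 0.01325.
Each month: B ← B·(1+r) − $20.00.
Month 1: interest $8.61; balance after payment $638.61.
Month 2: interest $8.46; balance after payment $627.07.
Month 3: interest $8.31; balance after payment $615.38.
Month 4: interest $8.15; balance after payment $603.54.

$603.54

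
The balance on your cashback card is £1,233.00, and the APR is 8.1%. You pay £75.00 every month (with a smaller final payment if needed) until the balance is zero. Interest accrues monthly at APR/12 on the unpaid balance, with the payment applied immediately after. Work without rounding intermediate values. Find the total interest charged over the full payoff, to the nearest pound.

Monthly rate r = 8.1%/12 = 0.675% = 0.00675.
Payoff takes n = ⌈−ln(1 − rB₀/P)/ln(1+r)⌉ = ⌈17.485⌉ = 18 payments; the last is £36.41.
Total paid = 17·£75.00 + £36.41 = £1,311.41.
Total interest = total paid − principal = £1,311.41 − £1,233.00 = £78.41.

£78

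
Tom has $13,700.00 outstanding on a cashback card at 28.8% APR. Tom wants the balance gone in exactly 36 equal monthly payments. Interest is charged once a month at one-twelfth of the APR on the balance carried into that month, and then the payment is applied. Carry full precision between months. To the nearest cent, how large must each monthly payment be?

Monthly rate r = 28.8%/12 = 2.4% = 0.024.
Level-payment amortization: P = B₀·r / (1 − (1+r)^(−n)) = 13700.00·0.024 / (1 − 1.024^(−36)).
Denominator 1 − (1+r)^(−36) = 0.574204016.
P = 328.8 / 0.574204016 ≈ 572.62.

$572.62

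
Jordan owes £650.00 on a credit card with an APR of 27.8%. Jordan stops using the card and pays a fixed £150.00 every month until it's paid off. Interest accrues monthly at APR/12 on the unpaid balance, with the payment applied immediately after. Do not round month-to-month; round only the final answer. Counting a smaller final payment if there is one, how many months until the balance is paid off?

Monthly rate r = 27.8%/12 = 2.31667% = 0.0231667.
Recurrence: B ← B·(1+r) − £150.00.
Month 1: interest £15.06; balance after payment £515.06.
Month 2: interest £11.93; balance after payment £376.99.
Month 3: interest £8.73; balance after payment £235.72.
Month 4: interest £5.46; balance after payment £91.19.
Month 5: interest £2.11; balance after payment £0.00.

5 payments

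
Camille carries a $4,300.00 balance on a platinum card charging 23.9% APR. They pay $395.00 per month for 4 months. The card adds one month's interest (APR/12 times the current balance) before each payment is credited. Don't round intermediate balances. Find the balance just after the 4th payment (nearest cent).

Monthly rate r = 23.9%/12 = 1.99167% = 0.0199167.
Each month: B ← B·(1+r) − $395.00.
Month 1: interest $85.64; balance after payment $3,990.64.
Month 2: interest $79.48; balance after payment $3,675.12.
Month 3: interest $73.20; balance after payment $3,353.32.
Month 4: interest $66.79; balance after payment $3,025.11.

$3,025.11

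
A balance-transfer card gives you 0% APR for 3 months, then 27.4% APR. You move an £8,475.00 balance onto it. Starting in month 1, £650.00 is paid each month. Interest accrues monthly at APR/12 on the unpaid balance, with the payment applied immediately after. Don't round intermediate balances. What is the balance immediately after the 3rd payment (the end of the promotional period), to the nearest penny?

£6,525.00

Promo months 1–3 at r₀ = 0%/12 = 0; months 4+ at r₁ = 27.4%/12 = 0.0228333.
After month 3 (no interest yet): B = £8,475.00 − 3·£650.00 = £6,525.00.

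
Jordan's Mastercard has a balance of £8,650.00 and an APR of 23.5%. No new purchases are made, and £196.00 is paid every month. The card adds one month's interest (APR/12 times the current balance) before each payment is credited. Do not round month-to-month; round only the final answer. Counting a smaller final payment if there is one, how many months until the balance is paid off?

Monthly rate r = 23.5%/12 = 1.95833% = 0.0195833.
Recurrence: B ← B·(1+r) − £196.00.
Month 1: interest £169.40; balance after payment £8,623.40.
Month 2: interest £168.87; balance after payment £8,596.27.
Closed form: n = −ln(1 − rB₀/P)/ln(1+r) = −ln(0.13574)/ln(1.01958) ≈ 102.972, so the balance reaches zero during payment 103.

103 payments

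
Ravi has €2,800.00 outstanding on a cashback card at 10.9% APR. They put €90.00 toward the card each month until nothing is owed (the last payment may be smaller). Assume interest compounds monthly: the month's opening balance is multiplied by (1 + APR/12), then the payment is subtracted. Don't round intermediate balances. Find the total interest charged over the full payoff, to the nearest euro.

Monthly rate r = 10.9%/12 = 0.908333% = 0.00908333.
Payoff takes n = ⌈−ln(1 − rB₀/P)/ln(1+r)⌉ = ⌈36.729⌉ = 37 payments; the last is €65.65.
Total paid = 36·€90.00 + €65.65 = €3,305.65.
Total interest = total paid − principal = €3,305.65 − €2,800.00 = €505.65.

€506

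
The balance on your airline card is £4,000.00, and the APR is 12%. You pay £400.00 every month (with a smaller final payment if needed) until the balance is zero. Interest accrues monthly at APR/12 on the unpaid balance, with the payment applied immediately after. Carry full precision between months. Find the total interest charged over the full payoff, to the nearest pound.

£236

Monthly rate r = 12%/12 = 1% = 0.01.
Payoff takes n = ⌈−ln(1 − rB₀/P)/ln(1+r)⌉ = ⌈10.589⌉ = 11 payments; the last is £235.94.
Total paid = 10·£400.00 + £235.94 = £4,235.94.
Total interest = total paid − principal = £4,235.94 − £4,000.00 = £235.94.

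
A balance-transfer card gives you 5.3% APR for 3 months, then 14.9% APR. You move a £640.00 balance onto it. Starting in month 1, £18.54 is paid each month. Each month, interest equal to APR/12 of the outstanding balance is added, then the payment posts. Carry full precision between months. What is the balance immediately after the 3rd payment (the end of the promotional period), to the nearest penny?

Promo months 1–3 at r₀ = 5.3%/12 = 0.00441667; months 4+ at r₁ = 14.9%/12 = 0.0124167.
After month 3: iterate B ← B·(1+r₀) − £18.54 for 3 months → £592.65.

£592.65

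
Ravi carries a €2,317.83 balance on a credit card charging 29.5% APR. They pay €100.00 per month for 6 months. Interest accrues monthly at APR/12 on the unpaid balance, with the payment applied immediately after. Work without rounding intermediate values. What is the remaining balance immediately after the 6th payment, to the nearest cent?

Monthly rate r = 29.5%/12 = 2.45833% = 0.0245833.
Each month: B ← B·(1+r) − €100.00.
Month 1: interest €56.98; balance after payment €2,274.81.
Month 2: interest €55.92; balance after payment €2,230.73.
Month 3: interest €54.84; balance after payment €2,185.57.
Month 4: interest €53.73; balance after payment €2,139.30.
Month 5: interest €52.59; balance after payment €2,091.89.
Month 6: interest €51.43; balance after payment €2,043.32.

€2,043.32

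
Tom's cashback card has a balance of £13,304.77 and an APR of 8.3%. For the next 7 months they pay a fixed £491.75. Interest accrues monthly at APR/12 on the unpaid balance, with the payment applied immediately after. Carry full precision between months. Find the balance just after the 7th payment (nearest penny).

Monthly rate r = 8.3%/12 = 0.691667% = 0.00691667.
Each month: B ← B·(1+r) − £491.75.
Month 1: interest £92.02; balance after payment £12,905.04.
Month 2: interest £89.26; balance after payment £12,502.55.
Month 3: interest £86.48; balance after payment £12,097.28.
Month 4: interest £83.67; balance after payment £11,689.20.
Month 5: interest £80.85; balance after payment £11,278.30.
Month 6: interest £78.01; balance after payment £10,864.56.
Month 7: interest £75.15; balance after payment £10,447.96.

£10,447.96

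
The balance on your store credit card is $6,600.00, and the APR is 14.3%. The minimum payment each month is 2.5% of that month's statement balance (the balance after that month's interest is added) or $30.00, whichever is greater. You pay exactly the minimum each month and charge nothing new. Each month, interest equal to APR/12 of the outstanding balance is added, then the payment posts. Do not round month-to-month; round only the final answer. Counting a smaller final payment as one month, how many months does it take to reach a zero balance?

182 months

Monthly rate r = 14.3%/12 = 1.19167% = 0.0119167.
While 2.5% of the post-interest balance exceeds $30.00, each month B ← (B·(1+r))·(1 − 0.025), i.e. B shrinks by the factor (1+r)·0.975 = 0.98662.
This holds for months 1–128. Entering month 129 the balance is $1,176.69; 2.5% of the post-interest balance is now below $30.00, so the flat $30.00 minimum applies from here.
From month 129 a fixed $30.00 at rate r clears $1,176.69 in 54 more payments. Total: 128 + 54 = 182 months.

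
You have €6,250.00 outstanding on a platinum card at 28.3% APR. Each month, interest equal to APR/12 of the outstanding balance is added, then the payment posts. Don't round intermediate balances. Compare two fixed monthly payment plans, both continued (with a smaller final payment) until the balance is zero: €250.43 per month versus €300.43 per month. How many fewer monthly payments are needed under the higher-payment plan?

10 fewer payments

Monthly rate r = 28.3%/12 = 2.35833% = 0.0235833.
At €250.43/mo: n = ⌈−ln(1 − rB₀/P)/ln(1+r)⌉ = 39 payments (last €25.58); total interest = total paid − €6,250.00 = €3,291.92.
At €300.43/mo: 29 payments (last €282.29); total interest €2,444.33.
Payments saved = 39 − 29 = 10.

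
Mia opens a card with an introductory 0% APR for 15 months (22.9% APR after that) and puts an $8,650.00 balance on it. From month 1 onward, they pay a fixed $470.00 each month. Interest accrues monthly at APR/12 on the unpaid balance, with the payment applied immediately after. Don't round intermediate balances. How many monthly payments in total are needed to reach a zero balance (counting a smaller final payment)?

Promo months 1–15 at r₀ = 0%/12 = 0; months 16+ at r₁ = 22.9%/12 = 0.0190833.
After month 15 (no interest yet): B = $8,650.00 − 15·$470.00 = $1,600.00.
Then at r₁ with $470.00/mo: n₂ = −ln(1 − r₁·B/P)/ln(1+r₁) ≈ 3.55 → 4 more payments.

19 payments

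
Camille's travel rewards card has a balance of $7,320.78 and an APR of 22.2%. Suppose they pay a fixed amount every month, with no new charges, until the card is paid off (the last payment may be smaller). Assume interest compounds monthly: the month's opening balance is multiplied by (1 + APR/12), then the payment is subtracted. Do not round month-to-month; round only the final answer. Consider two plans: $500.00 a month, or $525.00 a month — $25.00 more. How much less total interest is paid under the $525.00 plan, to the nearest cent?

Monthly rate r = 22.2%/12 = 1.85% = 0.0185.
At $500.00/mo: n = ⌈−ln(1 − rB₀/P)/ln(1+r)⌉ = 18 payments (last $117.44); total interest = total paid − $7,320.78 = $1,296.66.
At $525.00/mo: 17 payments (last $146.19); total interest $1,225.41.
Interest saved = $1,296.66 − $1,225.41 = $71.25.

$71.25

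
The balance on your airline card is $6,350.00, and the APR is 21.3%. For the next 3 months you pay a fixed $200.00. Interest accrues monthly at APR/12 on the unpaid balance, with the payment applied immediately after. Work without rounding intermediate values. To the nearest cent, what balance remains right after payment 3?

$6,083.46

Monthly rate r = 21.3%/12 = 1.775% = 0.01775.
Each month: B ← B·(1+r) − $200.00.
Month 1: interest $112.71; balance after payment $6,262.71.
Month 2: interest $111.16; balance after payment $6,173.88.
Month 3: interest $109.59; balance after payment $6,083.46.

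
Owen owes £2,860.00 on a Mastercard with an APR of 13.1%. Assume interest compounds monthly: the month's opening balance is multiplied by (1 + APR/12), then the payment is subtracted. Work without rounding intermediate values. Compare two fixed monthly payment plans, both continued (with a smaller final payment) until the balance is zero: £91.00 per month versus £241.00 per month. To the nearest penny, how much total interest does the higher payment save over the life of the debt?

£442.15

Monthly rate r = 13.1%/12 = 1.09167% = 0.0109167.
At £91.00/mo: n = ⌈−ln(1 − rB₀/P)/ln(1+r)⌉ = 39 payments (last £64.06); total interest = total paid − £2,860.00 = £662.06.
At £241.00/mo: 13 payments (last £187.91); total interest £219.91.
Interest saved = £662.06 − £219.91 = £442.15.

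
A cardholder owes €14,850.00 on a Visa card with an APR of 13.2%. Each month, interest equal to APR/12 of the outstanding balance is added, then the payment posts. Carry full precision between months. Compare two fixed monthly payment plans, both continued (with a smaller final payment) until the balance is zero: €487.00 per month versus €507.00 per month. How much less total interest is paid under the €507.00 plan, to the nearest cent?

Monthly rate r = 13.2%/12 = 1.1% = 0.011.
At €487.00/mo: n = ⌈−ln(1 − rB₀/P)/ln(1+r)⌉ = 38 payments (last €170.82); total interest = total paid − €14,850.00 = €3,339.82.
At €507.00/mo: 36 payments (last €278.26); total interest €3,173.26.
Interest saved = €3,339.82 − €3,173.26 = €166.56.

€166.56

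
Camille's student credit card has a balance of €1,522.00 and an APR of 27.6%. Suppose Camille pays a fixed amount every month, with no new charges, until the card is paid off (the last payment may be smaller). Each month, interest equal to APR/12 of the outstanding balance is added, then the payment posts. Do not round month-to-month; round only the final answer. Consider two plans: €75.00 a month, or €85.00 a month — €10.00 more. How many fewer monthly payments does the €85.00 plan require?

4 fewer payments

Monthly rate r = 27.6%/12 = 2.3% = 0.023.
At €75.00/mo: n = ⌈−ln(1 − rB₀/P)/ln(1+r)⌉ = 28 payments (last €48.98); total interest = total paid − €1,522.00 = €551.98.
At €85.00/mo: 24 payments (last €29.15); total interest €462.15.
Payments saved = 28 − 24 = 4.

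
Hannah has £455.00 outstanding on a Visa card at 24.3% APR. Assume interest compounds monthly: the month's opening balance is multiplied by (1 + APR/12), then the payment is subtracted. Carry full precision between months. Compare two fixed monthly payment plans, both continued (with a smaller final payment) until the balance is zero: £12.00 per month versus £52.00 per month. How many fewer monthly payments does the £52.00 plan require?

Monthly rate r = 24.3%/12 = 2.025% = 0.02025.
At £12.00/mo: n = ⌈−ln(1 − rB₀/P)/ln(1+r)⌉ = 73 payments (last £10.06); total interest = total paid − £455.00 = £419.06.
At £52.00/mo: 10 payments (last £37.97); total interest £50.97.
Payments saved = 73 − 10 = 63.

63 fewer payments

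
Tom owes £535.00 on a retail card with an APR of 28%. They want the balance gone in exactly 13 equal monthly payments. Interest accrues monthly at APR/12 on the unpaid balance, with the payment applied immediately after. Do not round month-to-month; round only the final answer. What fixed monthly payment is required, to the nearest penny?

Monthly rate r = 28%/12 = 2.33333% = 0.0233333.
Level-payment amortization: P = B₀·r / (1 − (1+r)^(−n)) = 535.00·0.0233333 / (1 − 1.02333^(−13)).
Denominator 1 − (1+r)^(−13) = 0.259069572.
P = 12.4833 / 0.259069572 ≈ 48.19.

£48.19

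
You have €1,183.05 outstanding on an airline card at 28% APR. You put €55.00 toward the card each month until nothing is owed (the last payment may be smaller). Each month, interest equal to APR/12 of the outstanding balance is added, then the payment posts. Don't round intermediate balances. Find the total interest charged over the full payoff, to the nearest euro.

Monthly rate r = 28%/12 = 2.33333% = 0.0233333.
Payoff takes n = ⌈−ln(1 − rB₀/P)/ln(1+r)⌉ = ⌈30.217⌉ = 31 payments; the last is €12.02.
Total paid = 30·€55.00 + €12.02 = €1,662.02.
Total interest = total paid − principal = €1,662.02 − €1,183.05 = €478.97.

€479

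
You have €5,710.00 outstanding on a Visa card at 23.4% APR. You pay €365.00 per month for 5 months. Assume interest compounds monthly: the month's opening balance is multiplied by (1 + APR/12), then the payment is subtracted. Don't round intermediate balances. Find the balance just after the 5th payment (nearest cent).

Monthly rate r = 23.4%/12 = 1.95% = 0.0195.
Each month: B ← B·(1+r) − €365.00.
Month 1: interest €111.34; balance after payment €5,456.35.
Month 2: interest €106.40; balance after payment €5,197.74.
Month 3: interest €101.36; balance after payment €4,934.10.
Month 4: interest €96.21; balance after payment €4,665.31.
Month 5: interest €90.97; balance after payment €4,391.29.

€4,391.29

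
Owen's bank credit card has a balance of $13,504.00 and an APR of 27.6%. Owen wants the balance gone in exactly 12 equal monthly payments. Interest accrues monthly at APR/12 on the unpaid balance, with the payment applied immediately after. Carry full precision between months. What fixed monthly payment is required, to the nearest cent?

$1,300.58

Monthly rate r = 27.6%/12 = 2.3% = 0.023.
Level-payment amortization: P = B₀·r / (1 − (1+r)^(−n)) = 13504.00·0.023 / (1 − 1.023^(−12)).
Denominator 1 − (1+r)^(−12) = 0.23881119.
P = 310.592 / 0.23881119 ≈ 1300.58.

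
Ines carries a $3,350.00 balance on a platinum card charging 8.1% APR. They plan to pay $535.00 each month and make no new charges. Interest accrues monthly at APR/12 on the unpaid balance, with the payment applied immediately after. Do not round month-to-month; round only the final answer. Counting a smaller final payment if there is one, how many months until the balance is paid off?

7 payments

Monthly rate r = 8.1%/12 = 0.675% = 0.00675.
Recurrence: B ← B·(1+r) − $535.00.
Month 1: interest $22.61; balance after payment $2,837.61.
Month 2: interest $19.15; balance after payment $2,321.77.
Closed form: n = −ln(1 − rB₀/P)/ln(1+r) = −ln(0.95773)/ln(1.00675) ≈ 6.419, so the balance reaches zero during payment 7.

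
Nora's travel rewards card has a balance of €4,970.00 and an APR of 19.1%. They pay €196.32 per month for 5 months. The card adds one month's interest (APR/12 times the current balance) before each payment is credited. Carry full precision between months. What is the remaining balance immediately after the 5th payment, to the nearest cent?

Monthly rate r = 19.1%/12 = 1.59167% = 0.0159167.
Each month: B ← B·(1+r) − €196.32.
Month 1: interest €79.11; balance after payment €4,852.79.
Month 2: interest €77.24; balance after payment €4,733.71.
Month 3: interest €75.34; balance after payment €4,612.73.
Month 4: interest €73.42; balance after payment €4,489.83.
Month 5: interest €71.46; balance after payment €4,364.97.

€4,364.97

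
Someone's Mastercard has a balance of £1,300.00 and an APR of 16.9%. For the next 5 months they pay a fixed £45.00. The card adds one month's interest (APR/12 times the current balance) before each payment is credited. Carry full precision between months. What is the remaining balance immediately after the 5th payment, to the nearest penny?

£1,162.73

Monthly rate r = 16.9%/12 = 1.40833% = 0.0140833.
Each month: B ← B·(1+r) − £45.00.
Month 1: interest £18.31; balance after payment £1,273.31.
Month 2: interest £17.93; balance after payment £1,246.24.
Month 3: interest £17.55; balance after payment £1,218.79.
Month 4: interest £17.16; balance after payment £1,190.96.
Month 5: interest £16.77; balance after payment £1,162.73.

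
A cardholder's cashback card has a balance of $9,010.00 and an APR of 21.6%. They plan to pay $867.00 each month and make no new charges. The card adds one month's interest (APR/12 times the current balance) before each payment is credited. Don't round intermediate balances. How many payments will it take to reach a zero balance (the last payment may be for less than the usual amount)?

12 months

Monthly rate r = 21.6%/12 = 1.8% = 0.018.
Recurrence: B ← B·(1+r) − $867.00.
Month 1: interest $162.18; balance after payment $8,305.18.
Month 2: interest $149.49; balance after payment $7,587.67.
Closed form: n = −ln(1 − rB₀/P)/ln(1+r) = −ln(0.81294)/ln(1.018) ≈ 11.609, so the balance reaches zero during payment 12.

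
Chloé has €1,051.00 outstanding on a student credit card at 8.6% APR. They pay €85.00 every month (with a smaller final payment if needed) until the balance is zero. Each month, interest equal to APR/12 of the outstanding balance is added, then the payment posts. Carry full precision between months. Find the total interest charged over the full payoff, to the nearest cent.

Monthly rate r = 8.6%/12 = 0.716667% = 0.00716667.
Payoff takes n = ⌈−ln(1 − rB₀/P)/ln(1+r)⌉ = ⌈12.994⌉ = 13 payments; the last is €84.46.
Total paid = 12·€85.00 + €84.46 = €1,104.46.
Total interest = total paid − principal = €1,104.46 − €1,051.00 = €53.46.

€53.46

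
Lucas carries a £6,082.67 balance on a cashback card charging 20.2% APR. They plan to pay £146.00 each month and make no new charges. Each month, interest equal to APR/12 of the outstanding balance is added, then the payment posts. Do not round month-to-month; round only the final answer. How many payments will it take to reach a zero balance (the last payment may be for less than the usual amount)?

Monthly rate r = 20.2%/12 = 1.68333% = 0.0168333.
Recurrence: B ← B·(1+r) − £146.00.
Month 1: interest £102.39; balance after payment £6,039.06.
Month 2: interest £101.66; balance after payment £5,994.72.
Closed form: n = −ln(1 − rB₀/P)/ln(1+r) = −ln(0.29869)/ln(1.01683) ≈ 72.386, so the balance reaches zero during payment 73.

73 months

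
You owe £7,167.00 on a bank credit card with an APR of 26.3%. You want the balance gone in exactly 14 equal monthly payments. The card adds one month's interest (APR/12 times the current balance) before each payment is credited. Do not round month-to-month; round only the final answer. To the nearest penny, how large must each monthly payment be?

Monthly rate r = 26.3%/12 = 2.19167% = 0.0219167.
Level-payment amortization: P = B₀·r / (1 − (1+r)^(−n)) = 7167.00·0.0219167 / (1 − 1.02192^(−14)).
Denominator 1 − (1+r)^(−14) = 0.261784348.
P = 157.077 / 0.261784348 ≈ 600.02.

£600.02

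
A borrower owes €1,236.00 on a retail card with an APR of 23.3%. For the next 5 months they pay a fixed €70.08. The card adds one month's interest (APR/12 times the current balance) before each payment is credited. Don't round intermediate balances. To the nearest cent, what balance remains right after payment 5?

Monthly rate r = 23.3%/12 = 1.94167% = 0.0194167.
Each month: B ← B·(1+r) − €70.08.
Month 1: interest €24.00; balance after payment €1,189.92.
Month 2: interest €23.10; balance after payment €1,142.94.
Month 3: interest €22.19; balance after payment €1,095.06.
Month 4: interest €21.26; balance after payment €1,046.24.
Month 5: interest €20.31; balance after payment €996.47.

€996.47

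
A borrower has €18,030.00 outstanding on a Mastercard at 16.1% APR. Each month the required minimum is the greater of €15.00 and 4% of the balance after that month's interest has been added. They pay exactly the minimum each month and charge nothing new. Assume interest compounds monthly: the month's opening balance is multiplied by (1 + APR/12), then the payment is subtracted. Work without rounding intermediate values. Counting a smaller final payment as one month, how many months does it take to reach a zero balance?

172 months

Monthly rate r = 16.1%/12 = 1.34167% = 0.0134167.
While 4% of the post-interest balance exceeds €15.00, each month B ← (B·(1+r))·(1 − 0.04), i.e. B shrinks by the factor (1+r)·0.96 = 0.97288.
This holds for months 1–142. Entering month 143 the balance is €363.42; 4% of the post-interest balance is now below €15.00, so the flat €15.00 minimum applies from here.
From month 143 a fixed €15.00 at rate r clears €363.42 in 30 more payments. Total: 142 + 30 = 172 months.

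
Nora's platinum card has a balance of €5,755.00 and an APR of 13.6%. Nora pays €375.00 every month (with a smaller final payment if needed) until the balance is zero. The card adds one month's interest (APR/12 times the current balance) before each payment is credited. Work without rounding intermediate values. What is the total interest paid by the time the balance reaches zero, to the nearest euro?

Monthly rate r = 13.6%/12 = 1.13333% = 0.0113333.
Payoff takes n = ⌈−ln(1 − rB₀/P)/ln(1+r)⌉ = ⌈16.955⌉ = 17 payments; the last is €358.17.
Total paid = 16·€375.00 + €358.17 = €6,358.17.
Total interest = total paid − principal = €6,358.17 − €5,755.00 = €603.17.

€603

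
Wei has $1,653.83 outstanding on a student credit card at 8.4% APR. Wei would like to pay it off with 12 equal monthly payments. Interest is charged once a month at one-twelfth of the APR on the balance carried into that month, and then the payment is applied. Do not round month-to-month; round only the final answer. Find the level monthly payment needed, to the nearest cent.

Monthly rate r = 8.4%/12 = 0.7% = 0.007.
Level-payment amortization: P = B₀·r / (1 − (1+r)^(−n)) = 1653.83·0.007 / (1 − 1.007^(−12)).
Denominator 1 − (1+r)^(−12) = 0.0802996466.
P = 11.5768 / 0.0802996466 ≈ 144.17.

$144.17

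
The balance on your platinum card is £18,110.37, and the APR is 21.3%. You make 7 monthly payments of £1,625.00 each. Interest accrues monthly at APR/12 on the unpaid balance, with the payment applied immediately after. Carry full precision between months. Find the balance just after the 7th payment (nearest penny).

£8,485.06

Monthly rate r = 21.3%/12 = 1.775% = 0.01775.
Each month: B ← B·(1+r) − £1,625.00.
Month 1: interest £321.46; balance after payment £16,806.83.
Month 2: interest £298.32; balance after payment £15,480.15.
Month 3: interest £274.77; balance after payment £14,129.92.
Month 4: interest £250.81; balance after payment £12,755.73.
Month 5: interest £226.41; balance after payment £11,357.14.
Month 6: interest £201.59; balance after payment £9,933.73.
Month 7: interest £176.32; balance after payment £8,485.06.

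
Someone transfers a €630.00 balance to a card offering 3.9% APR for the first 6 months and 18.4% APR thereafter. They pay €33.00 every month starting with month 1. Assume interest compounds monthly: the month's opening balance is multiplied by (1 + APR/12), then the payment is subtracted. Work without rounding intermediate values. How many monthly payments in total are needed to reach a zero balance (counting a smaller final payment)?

22 payments

Promo months 1–6 at r₀ = 3.9%/12 = 0.00325; months 7+ at r₁ = 18.4%/12 = 0.0153333.
After month 6: iterate B ← B·(1+r₀) − €33.00 for 6 months → €442.77.
Then at r₁ with €33.00/mo: n₂ = −ln(1 − r₁·B/P)/ln(1+r₁) ≈ 15.14 → 16 more payments.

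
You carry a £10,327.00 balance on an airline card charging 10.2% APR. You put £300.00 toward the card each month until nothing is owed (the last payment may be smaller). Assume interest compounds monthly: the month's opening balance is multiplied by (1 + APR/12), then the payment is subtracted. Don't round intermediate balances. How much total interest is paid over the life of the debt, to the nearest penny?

Monthly rate r = 10.2%/12 = 0.85% = 0.0085.
Payoff takes n = ⌈−ln(1 − rB₀/P)/ln(1+r)⌉ = ⌈40.897⌉ = 41 payments; the last is £269.26.
Total paid = 40·£300.00 + £269.26 = £12,269.26.
Total interest = total paid − principal = £12,269.26 − £10,327.00 = £1,942.26.

£1,942.26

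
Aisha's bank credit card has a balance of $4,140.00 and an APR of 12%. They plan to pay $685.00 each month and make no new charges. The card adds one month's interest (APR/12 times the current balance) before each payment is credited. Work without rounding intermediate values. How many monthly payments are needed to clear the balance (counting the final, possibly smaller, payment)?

Monthly rate r = 12%/12 = 1% = 0.01.
Recurrence: B ← B·(1+r) − $685.00.
Month 1: interest $41.40; balance after payment $3,496.40.
Month 2: interest $34.96; balance after payment $2,846.36.
Closed form: n = −ln(1 − rB₀/P)/ln(1+r) = −ln(0.93956)/ln(1.01) ≈ 6.265, so the balance reaches zero during payment 7.

7 months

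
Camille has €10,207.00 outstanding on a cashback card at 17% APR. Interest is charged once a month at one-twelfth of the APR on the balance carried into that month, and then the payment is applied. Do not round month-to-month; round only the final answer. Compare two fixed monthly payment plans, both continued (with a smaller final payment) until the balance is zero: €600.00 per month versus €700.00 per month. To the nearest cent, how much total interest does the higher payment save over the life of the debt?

Monthly rate r = 17%/12 = 1.41667% = 0.0141667.
At €600.00/mo: n = ⌈−ln(1 − rB₀/P)/ln(1+r)⌉ = 20 payments (last €362.44); total interest = total paid − €10,207.00 = €1,555.44.
At €700.00/mo: 17 payments (last €315.42); total interest €1,308.42.
Interest saved = €1,555.44 − €1,308.42 = €247.02.

€247.02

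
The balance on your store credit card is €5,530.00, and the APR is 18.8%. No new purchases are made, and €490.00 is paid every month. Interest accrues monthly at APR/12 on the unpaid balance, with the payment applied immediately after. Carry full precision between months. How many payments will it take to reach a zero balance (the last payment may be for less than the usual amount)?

Monthly rate r = 18.8%/12 = 1.56667% = 0.0156667.
Recurrence: B ← B·(1+r) − €490.00.
Month 1: interest €86.64; balance after payment €5,126.64.
Month 2: interest €80.32; balance after payment €4,716.95.
Closed form: n = −ln(1 − rB₀/P)/ln(1+r) = −ln(0.82319)/ln(1.01567) ≈ 12.516, so the balance reaches zero during payment 13.

13 payments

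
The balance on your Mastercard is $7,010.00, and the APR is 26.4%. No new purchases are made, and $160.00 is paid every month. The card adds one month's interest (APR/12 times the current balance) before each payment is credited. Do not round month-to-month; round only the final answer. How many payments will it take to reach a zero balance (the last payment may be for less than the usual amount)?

Monthly rate r = 26.4%/12 = 2.2% = 0.022.
Recurrence: B ← B·(1+r) − $160.00.
Month 1: interest $154.22; balance after payment $7,004.22.
Month 2: interest $154.09; balance after payment $6,998.31.
Closed form: n = −ln(1 − rB₀/P)/ln(1+r) = −ln(0.036125)/ln(1.022) ≈ 152.598, so the balance reaches zero during payment 153.

153 payments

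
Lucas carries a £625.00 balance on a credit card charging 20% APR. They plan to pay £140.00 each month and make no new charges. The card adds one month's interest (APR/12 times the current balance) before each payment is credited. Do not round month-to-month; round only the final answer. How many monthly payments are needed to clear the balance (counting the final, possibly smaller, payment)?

Monthly rate r = 20%/12 = 1.66667% = 0.0166667.
Recurrence: B ← B·(1+r) − £140.00.
Month 1: interest £10.42; balance after payment £495.42.
Month 2: interest £8.26; balance after payment £363.67.
Month 3: interest £6.06; balance after payment £229.73.
Month 4: interest £3.83; balance after payment £93.56.
Month 5: interest £1.56; balance after payment £0.00.

5 payments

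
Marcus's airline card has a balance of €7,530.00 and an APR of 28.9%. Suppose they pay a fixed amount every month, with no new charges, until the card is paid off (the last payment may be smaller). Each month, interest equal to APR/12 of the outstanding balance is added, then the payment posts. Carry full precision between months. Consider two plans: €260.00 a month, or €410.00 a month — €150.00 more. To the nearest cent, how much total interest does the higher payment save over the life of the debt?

Monthly rate r = 28.9%/12 = 2.40833% = 0.0240833.
At €260.00/mo: n = ⌈−ln(1 − rB₀/P)/ln(1+r)⌉ = 51 payments (last €63.36); total interest = total paid − €7,530.00 = €5,533.36.
At €410.00/mo: 25 payments (last €221.81); total interest €2,531.81.
Interest saved = €5,533.36 − €2,531.81 = €3,001.55.

€3,001.55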